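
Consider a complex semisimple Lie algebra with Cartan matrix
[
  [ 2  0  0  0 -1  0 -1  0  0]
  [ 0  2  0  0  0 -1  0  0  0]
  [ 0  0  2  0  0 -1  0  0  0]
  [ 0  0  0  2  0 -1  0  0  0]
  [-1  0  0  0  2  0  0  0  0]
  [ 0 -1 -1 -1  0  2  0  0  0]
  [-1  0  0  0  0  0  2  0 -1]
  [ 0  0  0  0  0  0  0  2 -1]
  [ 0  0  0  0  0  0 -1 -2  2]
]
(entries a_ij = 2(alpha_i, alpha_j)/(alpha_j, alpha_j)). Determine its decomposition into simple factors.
B_5 (so(11)) ⊕ D_4 (so(8))

The diagram associated to this matrix has two connected components: the simple roots {alpha_1, alpha_5, alpha_7, alpha_8, alpha_9} form a chain of 5 nodes with a double edge at one end; the terminal node there is the unique short simple root (B_5), and {alpha_2, alpha_3, alpha_4, alpha_6} form a chain of 2 nodes with a fork of two nodes at one end (D_4). A semisimple Lie algebra decomposes uniquely as the direct sum of simple ideals, one per connected component of its Dynkin diagram, so g ≅ B_5 ⊕ D_4 (dimension 55 + 28 = 83).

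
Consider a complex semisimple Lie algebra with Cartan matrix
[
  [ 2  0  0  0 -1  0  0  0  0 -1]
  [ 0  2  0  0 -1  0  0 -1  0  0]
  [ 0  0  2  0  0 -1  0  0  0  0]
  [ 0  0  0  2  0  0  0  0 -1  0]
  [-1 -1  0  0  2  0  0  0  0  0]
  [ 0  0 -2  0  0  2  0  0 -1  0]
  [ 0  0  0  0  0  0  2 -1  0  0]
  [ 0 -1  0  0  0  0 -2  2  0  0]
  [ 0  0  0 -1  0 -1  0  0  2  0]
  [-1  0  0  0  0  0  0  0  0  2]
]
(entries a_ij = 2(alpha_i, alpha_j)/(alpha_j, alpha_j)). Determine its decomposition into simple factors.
The diagram associated to this matrix has two connected components: the simple roots {alpha_3, alpha_4, alpha_6, alpha_9} form a chain of 4 nodes with a double edge at one end; the terminal node there is the unique short simple root (B_4), and {alpha_1, alpha_2, alpha_5, alpha_7, alpha_8, alpha_10} form a chain of 6 nodes with a double edge at one end; the terminal node there is the unique short simple root (B_6). A semisimple Lie algebra decomposes uniquely as the direct sum of simple ideals, one per connected component of its Dynkin diagram, so g ≅ B_4 ⊕ B_6 (dimension 36 + 78 = 114).

B_4 (so(9)) + B_6 (so(13))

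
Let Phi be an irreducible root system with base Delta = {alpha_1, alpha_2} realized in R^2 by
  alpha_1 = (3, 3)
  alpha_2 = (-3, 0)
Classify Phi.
Compute the Cartan integers a_ij = 2(alpha_i, alpha_j)/(alpha_j, alpha_j); the resulting 2x2 Cartan matrix is
[[2, -2], [-1, 2]].
The roots have two lengths (squared-length ratio 2:1); the short ones are alpha_{2}. The associated Dynkin diagram is a chain of 2 nodes with a double edge at one end; the terminal node there is the unique short simple root (B_2), so the type is B_2 (the algebra so(5)).

B2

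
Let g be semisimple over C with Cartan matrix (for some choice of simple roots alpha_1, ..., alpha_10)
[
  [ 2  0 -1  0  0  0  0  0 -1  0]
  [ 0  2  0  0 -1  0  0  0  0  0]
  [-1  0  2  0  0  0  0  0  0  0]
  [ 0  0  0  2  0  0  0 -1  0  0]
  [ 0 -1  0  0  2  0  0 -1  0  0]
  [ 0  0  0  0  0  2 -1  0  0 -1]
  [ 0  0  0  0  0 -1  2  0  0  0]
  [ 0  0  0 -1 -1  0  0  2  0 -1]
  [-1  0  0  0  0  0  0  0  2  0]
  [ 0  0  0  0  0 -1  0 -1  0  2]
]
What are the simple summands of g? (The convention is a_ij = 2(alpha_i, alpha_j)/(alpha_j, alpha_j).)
A3 + E7

The diagram associated to this matrix has two connected components: the simple roots {alpha_1, alpha_3, alpha_9} form a chain of 3 nodes with single edges (A_3), and {alpha_2, alpha_4, alpha_5, alpha_6, alpha_7, alpha_8, alpha_10} form a chain of 6 nodes with one extra node attached to the third node from one end (E_7). A semisimple Lie algebra decomposes uniquely as the direct sum of simple ideals, one per connected component of its Dynkin diagram, so g ≅ A_3 ⊕ E_7 (dimension 15 + 133 = 148).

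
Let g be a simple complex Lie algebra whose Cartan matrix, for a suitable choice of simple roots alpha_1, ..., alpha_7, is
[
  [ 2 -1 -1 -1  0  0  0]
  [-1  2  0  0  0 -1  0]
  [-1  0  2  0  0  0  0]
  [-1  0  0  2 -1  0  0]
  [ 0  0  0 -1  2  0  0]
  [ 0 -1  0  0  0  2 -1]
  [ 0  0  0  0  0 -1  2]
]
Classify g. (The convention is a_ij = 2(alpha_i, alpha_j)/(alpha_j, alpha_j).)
The matrix has rank 7 with 2's on the diagonal. Reading the off-diagonal entries as Dynkin edges (a single edge where a_ij = a_ji = -1; a double or triple edge where a_ij * a_ji = 2 or 3), the diagram is a chain of 6 nodes with one extra node attached to the third node from one end (E_7). One simple-root ordering that puts it in standard form is (alpha_5, alpha_3, alpha_4, alpha_1, alpha_2, alpha_6, alpha_7). So the algebra is type E_7.

E7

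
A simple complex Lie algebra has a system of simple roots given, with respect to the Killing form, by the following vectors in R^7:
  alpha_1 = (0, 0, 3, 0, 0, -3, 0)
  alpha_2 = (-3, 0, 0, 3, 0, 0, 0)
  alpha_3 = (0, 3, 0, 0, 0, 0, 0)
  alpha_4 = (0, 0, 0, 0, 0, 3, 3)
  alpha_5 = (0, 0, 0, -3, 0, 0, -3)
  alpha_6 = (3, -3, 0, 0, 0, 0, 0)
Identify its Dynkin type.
Compute the Cartan integers a_ij = 2(alpha_i, alpha_j)/(alpha_j, alpha_j); the resulting 6x6 Cartan matrix is
[[2, 0, 0, -1, 0, 0], [0, 2, 0, 0, -1, -1], [0, 0, 2, 0, 0, -1], [-1, 0, 0, 2, -1, 0], [0, -1, 0, -1, 2, 0], [0, -1, -2, 0, 0, 2]].
The roots have two lengths (squared-length ratio 2:1); the short ones are alpha_{3}. The associated Dynkin diagram is a chain of 6 nodes with a double edge at one end; the terminal node there is the unique short simple root (B_6), so the type is B_6 (the algebra so(13)).

B_6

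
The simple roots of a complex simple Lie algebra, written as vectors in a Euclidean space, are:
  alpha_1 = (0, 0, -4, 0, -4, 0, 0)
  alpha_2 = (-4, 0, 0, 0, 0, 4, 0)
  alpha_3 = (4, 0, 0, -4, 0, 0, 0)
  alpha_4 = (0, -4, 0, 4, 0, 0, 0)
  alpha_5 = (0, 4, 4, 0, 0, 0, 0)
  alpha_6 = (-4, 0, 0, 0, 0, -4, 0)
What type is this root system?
Compute the Cartan integers a_ij = 2(alpha_i, alpha_j)/(alpha_j, alpha_j); the resulting 6x6 Cartan matrix is
[[2, 0, 0, 0, -1, 0], [0, 2, -1, 0, 0, 0], [0, -1, 2, -1, 0, -1], [0, 0, -1, 2, -1, 0], [-1, 0, 0, -1, 2, 0], [0, 0, -1, 0, 0, 2]].
All simple roots have the same length, so the diagram is simply laced. The associated Dynkin diagram is a chain of 4 nodes with a fork of two nodes at one end (D_6), so the type is D_6 (the algebra so(12)).

D_6 (so(12))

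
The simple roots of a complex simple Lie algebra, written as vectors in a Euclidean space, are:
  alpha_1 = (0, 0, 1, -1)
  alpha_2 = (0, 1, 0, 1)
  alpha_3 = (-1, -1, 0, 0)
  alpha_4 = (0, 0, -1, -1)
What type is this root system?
D_4

Compute the Cartan integers a_ij = 2(alpha_i, alpha_j)/(alpha_j, alpha_j); the resulting 4x4 Cartan matrix is
[[2, -1, 0, 0], [-1, 2, -1, -1], [0, -1, 2, 0], [0, -1, 0, 2]].
All simple roots have the same length, so the diagram is simply laced. The associated Dynkin diagram is a chain of 2 nodes with a fork of two nodes at one end (D_4), so the type is D_4 (the algebra so(8)).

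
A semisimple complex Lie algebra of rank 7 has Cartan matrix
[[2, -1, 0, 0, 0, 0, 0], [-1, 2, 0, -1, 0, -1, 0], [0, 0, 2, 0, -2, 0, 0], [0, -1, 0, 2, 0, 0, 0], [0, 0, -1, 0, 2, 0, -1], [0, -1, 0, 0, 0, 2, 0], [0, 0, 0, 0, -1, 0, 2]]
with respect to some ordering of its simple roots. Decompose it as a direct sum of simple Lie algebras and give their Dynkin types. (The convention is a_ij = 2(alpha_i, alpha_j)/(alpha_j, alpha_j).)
The diagram associated to this matrix has two connected components: the simple roots {alpha_3, alpha_5, alpha_7} form a chain of 3 nodes with a double edge at one end; the terminal node there is the unique long simple root (C_3), and {alpha_1, alpha_2, alpha_4, alpha_6} form a chain of 2 nodes with a fork of two nodes at one end (D_4). A semisimple Lie algebra decomposes uniquely as the direct sum of simple ideals, one per connected component of its Dynkin diagram, so g ≅ C_3 ⊕ D_4 (dimension 21 + 28 = 49).

C_3 ⊕ D_4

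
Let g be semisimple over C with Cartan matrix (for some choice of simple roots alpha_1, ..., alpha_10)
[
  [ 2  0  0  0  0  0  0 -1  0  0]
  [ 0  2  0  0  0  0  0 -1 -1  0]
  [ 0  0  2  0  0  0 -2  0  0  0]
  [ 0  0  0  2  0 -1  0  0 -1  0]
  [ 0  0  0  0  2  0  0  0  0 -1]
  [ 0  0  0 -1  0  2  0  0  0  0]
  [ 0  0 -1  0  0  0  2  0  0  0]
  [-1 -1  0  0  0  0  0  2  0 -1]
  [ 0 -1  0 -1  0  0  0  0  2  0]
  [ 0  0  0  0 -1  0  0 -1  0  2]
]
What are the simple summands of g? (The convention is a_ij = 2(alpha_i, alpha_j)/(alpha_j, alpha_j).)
B_2 ⊕ E_8

The diagram associated to this matrix has two connected components: the simple roots {alpha_3, alpha_7} form a chain of 2 nodes with a double edge at one end; the terminal node there is the unique short simple root (B_2), and {alpha_1, alpha_2, alpha_4, alpha_5, alpha_6, alpha_8, alpha_9, alpha_10} form a chain of 7 nodes with one extra node attached to the third node from one end (E_8). A semisimple Lie algebra decomposes uniquely as the direct sum of simple ideals, one per connected component of its Dynkin diagram, so g ≅ B_2 ⊕ E_8 (dimension 10 + 248 = 258).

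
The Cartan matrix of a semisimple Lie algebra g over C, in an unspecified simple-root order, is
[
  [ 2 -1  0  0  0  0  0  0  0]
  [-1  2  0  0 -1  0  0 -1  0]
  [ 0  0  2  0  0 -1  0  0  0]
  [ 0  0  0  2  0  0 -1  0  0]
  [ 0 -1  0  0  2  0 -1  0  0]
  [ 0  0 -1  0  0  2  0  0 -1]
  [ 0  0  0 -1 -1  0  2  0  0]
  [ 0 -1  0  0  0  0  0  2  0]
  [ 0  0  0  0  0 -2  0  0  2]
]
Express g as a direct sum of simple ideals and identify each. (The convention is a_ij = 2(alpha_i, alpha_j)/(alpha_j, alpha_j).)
C_3 ⊕ D_6

The diagram associated to this matrix has two connected components: the simple roots {alpha_3, alpha_6, alpha_9} form a chain of 3 nodes with a double edge at one end; the terminal node there is the unique long simple root (C_3), and {alpha_1, alpha_2, alpha_4, alpha_5, alpha_7, alpha_8} form a chain of 4 nodes with a fork of two nodes at one end (D_6). A semisimple Lie algebra decomposes uniquely as the direct sum of simple ideals, one per connected component of its Dynkin diagram, so g ≅ C_3 ⊕ D_6 (dimension 21 + 66 = 87).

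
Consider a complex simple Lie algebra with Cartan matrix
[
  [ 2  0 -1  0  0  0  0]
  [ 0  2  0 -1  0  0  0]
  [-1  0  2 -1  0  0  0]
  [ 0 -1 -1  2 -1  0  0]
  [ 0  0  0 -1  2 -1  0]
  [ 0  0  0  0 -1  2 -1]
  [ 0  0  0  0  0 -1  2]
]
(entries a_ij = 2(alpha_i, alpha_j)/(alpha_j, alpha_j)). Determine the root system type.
E_7

The matrix has rank 7 with 2's on the diagonal. Reading the off-diagonal entries as Dynkin edges (a single edge where a_ij = a_ji = -1; a double or triple edge where a_ij * a_ji = 2 or 3), the diagram is a chain of 6 nodes with one extra node attached to the third node from one end (E_7). One simple-root ordering that puts it in standard form is (alpha_1, alpha_2, alpha_3, alpha_4, alpha_5, alpha_6, alpha_7). So the algebra is type E_7.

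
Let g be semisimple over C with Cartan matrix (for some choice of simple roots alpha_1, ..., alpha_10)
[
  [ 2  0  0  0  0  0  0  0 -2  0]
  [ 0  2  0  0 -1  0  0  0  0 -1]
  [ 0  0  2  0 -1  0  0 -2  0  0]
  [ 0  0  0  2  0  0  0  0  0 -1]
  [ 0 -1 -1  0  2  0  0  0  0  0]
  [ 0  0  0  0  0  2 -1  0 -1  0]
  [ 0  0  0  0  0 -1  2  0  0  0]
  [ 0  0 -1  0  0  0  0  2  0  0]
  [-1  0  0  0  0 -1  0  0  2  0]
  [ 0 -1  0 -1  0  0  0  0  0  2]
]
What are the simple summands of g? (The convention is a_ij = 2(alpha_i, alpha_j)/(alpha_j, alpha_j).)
The diagram associated to this matrix has two connected components: the simple roots {alpha_2, alpha_3, alpha_4, alpha_5, alpha_8, alpha_10} form a chain of 6 nodes with a double edge at one end; the terminal node there is the unique short simple root (B_6), and {alpha_1, alpha_6, alpha_7, alpha_9} form a chain of 4 nodes with a double edge at one end; the terminal node there is the unique long simple root (C_4). A semisimple Lie algebra decomposes uniquely as the direct sum of simple ideals, one per connected component of its Dynkin diagram, so g ≅ B_6 ⊕ C_4 (dimension 78 + 36 = 114).

B_6 ⊕ C_4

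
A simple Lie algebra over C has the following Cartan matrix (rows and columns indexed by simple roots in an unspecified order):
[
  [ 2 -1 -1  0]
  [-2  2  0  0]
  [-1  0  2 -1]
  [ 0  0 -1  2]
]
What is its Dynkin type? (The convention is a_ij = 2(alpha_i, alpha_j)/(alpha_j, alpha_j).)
The matrix has rank 4 with 2's on the diagonal. Reading the off-diagonal entries as Dynkin edges (a single edge where a_ij = a_ji = -1; a double or triple edge where a_ij * a_ji = 2 or 3), the diagram is a chain of 4 nodes with a double edge at one end; the terminal node there is the unique long simple root (C_4). One simple-root ordering that puts it in standard form is (alpha_4, alpha_3, alpha_1, alpha_2). So the algebra is type C_4, i.e. sp(8).

C4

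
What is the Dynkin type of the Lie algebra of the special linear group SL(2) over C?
A1

This is sl(2), which has dimension 2^2 - 1 = 3 and rank 2 - 1 = 1 (a Cartan subalgebra is the diagonal traceless matrices). In the classification of classical Lie algebras, the special linear algebra sl(n+1) has type A_n; here n = 1, so the Dynkin diagram is a chain of 1 nodes with single edges (A_1). Hence the type is A_1.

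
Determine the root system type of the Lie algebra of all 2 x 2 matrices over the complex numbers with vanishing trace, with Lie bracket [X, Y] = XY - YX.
This is sl(2), which has dimension 2^2 - 1 = 3 and rank 2 - 1 = 1 (a Cartan subalgebra is the diagonal traceless matrices). In the classification of classical Lie algebras, the special linear algebra sl(n+1) has type A_n; here n = 1, so the Dynkin diagram is a chain of 1 nodes with single edges (A_1). Hence the type is A_1.

A_1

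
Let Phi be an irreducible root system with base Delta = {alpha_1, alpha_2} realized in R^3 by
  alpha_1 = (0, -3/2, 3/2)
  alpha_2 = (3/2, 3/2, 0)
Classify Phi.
A2

Compute the Cartan integers a_ij = 2(alpha_i, alpha_j)/(alpha_j, alpha_j); the resulting 2x2 Cartan matrix is
[[2, -1], [-1, 2]].
All simple roots have the same length, so the diagram is simply laced. The associated Dynkin diagram is a chain of 2 nodes with single edges (A_2), so the type is A_2 (the algebra sl(3)).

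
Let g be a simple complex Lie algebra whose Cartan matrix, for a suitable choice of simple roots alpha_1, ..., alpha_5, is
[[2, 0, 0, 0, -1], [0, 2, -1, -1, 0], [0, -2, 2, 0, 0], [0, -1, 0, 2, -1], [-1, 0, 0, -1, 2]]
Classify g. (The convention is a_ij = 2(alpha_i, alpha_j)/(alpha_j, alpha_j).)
The matrix has rank 5 with 2's on the diagonal. Reading the off-diagonal entries as Dynkin edges (a single edge where a_ij = a_ji = -1; a double or triple edge where a_ij * a_ji = 2 or 3), the diagram is a chain of 5 nodes with a double edge at one end; the terminal node there is the unique long simple root (C_5). One simple-root ordering that puts it in standard form is (alpha_1, alpha_5, alpha_4, alpha_2, alpha_3). So the algebra is type C_5, i.e. sp(10).

C5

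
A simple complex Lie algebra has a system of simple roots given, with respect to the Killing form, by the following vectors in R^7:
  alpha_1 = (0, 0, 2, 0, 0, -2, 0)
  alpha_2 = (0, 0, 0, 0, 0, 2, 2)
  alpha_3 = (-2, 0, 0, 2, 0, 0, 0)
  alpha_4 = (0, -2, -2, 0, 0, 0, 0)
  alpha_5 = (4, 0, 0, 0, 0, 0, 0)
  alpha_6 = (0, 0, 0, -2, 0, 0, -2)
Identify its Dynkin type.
Compute the Cartan integers a_ij = 2(alpha_i, alpha_j)/(alpha_j, alpha_j); the resulting 6x6 Cartan matrix is
[[2, -1, 0, -1, 0, 0], [-1, 2, 0, 0, 0, -1], [0, 0, 2, 0, -1, -1], [-1, 0, 0, 2, 0, 0], [0, 0, -2, 0, 2, 0], [0, -1, -1, 0, 0, 2]].
The roots have two lengths (squared-length ratio 2:1); the short ones are alpha_{1,2,3,4,6}. The associated Dynkin diagram is a chain of 6 nodes with a double edge at one end; the terminal node there is the unique long simple root (C_6), so the type is C_6 (the algebra sp(12)).

type C_6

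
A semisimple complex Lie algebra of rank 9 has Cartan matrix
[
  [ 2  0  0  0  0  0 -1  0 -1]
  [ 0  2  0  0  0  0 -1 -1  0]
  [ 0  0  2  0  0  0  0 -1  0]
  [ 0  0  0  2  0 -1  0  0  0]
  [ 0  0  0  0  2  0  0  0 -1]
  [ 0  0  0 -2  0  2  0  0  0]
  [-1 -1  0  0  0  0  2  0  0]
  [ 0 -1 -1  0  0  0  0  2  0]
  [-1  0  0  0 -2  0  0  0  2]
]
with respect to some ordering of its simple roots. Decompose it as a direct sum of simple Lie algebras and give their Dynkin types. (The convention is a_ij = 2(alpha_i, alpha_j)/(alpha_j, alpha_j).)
B2 ⊕ B7

The diagram associated to this matrix has two connected components: the simple roots {alpha_4, alpha_6} form a chain of 2 nodes with a double edge at one end; the terminal node there is the unique short simple root (B_2), and {alpha_1, alpha_2, alpha_3, alpha_5, alpha_7, alpha_8, alpha_9} form a chain of 7 nodes with a double edge at one end; the terminal node there is the unique short simple root (B_7). A semisimple Lie algebra decomposes uniquely as the direct sum of simple ideals, one per connected component of its Dynkin diagram, so g ≅ B_2 ⊕ B_7 (dimension 10 + 105 = 115).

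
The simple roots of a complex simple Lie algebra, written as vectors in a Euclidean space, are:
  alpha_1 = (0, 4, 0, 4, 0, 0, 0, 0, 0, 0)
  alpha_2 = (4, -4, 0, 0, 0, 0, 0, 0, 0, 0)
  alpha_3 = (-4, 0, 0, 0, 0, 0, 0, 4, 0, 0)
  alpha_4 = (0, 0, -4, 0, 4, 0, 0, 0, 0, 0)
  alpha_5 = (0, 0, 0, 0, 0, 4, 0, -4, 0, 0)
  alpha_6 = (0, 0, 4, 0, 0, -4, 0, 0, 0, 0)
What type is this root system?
Compute the Cartan integers a_ij = 2(alpha_i, alpha_j)/(alpha_j, alpha_j); the resulting 6x6 Cartan matrix is
[[2, -1, 0, 0, 0, 0], [-1, 2, -1, 0, 0, 0], [0, -1, 2, 0, -1, 0], [0, 0, 0, 2, 0, -1], [0, 0, -1, 0, 2, -1], [0, 0, 0, -1, -1, 2]].
All simple roots have the same length, so the diagram is simply laced. The associated Dynkin diagram is a chain of 6 nodes with single edges (A_6), so the type is A_6 (the algebra sl(7)).

A_6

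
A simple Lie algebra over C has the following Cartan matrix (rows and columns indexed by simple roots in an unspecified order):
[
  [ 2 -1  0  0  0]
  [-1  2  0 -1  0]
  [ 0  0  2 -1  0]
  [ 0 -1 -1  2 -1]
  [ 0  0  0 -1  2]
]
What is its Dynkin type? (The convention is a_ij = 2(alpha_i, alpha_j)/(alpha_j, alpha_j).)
D_5

The matrix has rank 5 with 2's on the diagonal. Reading the off-diagonal entries as Dynkin edges (a single edge where a_ij = a_ji = -1; a double or triple edge where a_ij * a_ji = 2 or 3), the diagram is a chain of 3 nodes with a fork of two nodes at one end (D_5). One simple-root ordering that puts it in standard form is (alpha_1, alpha_2, alpha_4, alpha_5, alpha_3). So the algebra is type D_5, i.e. so(10).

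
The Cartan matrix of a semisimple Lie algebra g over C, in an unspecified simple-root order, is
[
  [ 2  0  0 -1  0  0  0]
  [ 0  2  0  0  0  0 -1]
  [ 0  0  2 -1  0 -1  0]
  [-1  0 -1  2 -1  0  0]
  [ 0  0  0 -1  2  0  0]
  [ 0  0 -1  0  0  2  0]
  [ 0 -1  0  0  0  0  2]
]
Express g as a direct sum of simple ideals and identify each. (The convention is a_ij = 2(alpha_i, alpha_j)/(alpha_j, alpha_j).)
The diagram associated to this matrix has two connected components: the simple roots {alpha_2, alpha_7} form a chain of 2 nodes with single edges (A_2), and {alpha_1, alpha_3, alpha_4, alpha_5, alpha_6} form a chain of 3 nodes with a fork of two nodes at one end (D_5). A semisimple Lie algebra decomposes uniquely as the direct sum of simple ideals, one per connected component of its Dynkin diagram, so g ≅ A_2 ⊕ D_5 (dimension 8 + 45 = 53).

A_2 (sl(3)) ⊕ D_5 (so(10))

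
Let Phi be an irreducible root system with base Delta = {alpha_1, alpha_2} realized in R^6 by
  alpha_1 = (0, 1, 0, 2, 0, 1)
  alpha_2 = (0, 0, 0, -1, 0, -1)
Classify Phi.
G_2

Compute the Cartan integers a_ij = 2(alpha_i, alpha_j)/(alpha_j, alpha_j); the resulting 2x2 Cartan matrix is
[[2, -3], [-1, 2]].
The roots have two lengths (squared-length ratio 3:1); the short ones are alpha_{2}. The associated Dynkin diagram is two nodes joined by a triple edge (G_2), so the type is G_2.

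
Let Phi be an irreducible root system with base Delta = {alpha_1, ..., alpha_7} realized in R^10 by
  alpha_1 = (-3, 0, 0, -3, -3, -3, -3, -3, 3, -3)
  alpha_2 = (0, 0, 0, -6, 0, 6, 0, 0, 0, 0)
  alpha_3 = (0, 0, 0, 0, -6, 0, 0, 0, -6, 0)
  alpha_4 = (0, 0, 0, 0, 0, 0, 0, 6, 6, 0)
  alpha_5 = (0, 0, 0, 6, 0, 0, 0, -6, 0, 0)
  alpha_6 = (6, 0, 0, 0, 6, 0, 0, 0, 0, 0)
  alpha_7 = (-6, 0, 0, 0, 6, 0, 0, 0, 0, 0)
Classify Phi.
Compute the Cartan integers a_ij = 2(alpha_i, alpha_j)/(alpha_j, alpha_j); the resulting 7x7 Cartan matrix is
[[2, 0, 0, 0, 0, -1, 0], [0, 2, 0, 0, -1, 0, 0], [0, 0, 2, -1, 0, -1, -1], [0, 0, -1, 2, -1, 0, 0], [0, -1, 0, -1, 2, 0, 0], [-1, 0, -1, 0, 0, 2, 0], [0, 0, -1, 0, 0, 0, 2]].
All simple roots have the same length, so the diagram is simply laced. The associated Dynkin diagram is a chain of 6 nodes with one extra node attached to the third node from one end (E_7), so the type is E_7.

E_7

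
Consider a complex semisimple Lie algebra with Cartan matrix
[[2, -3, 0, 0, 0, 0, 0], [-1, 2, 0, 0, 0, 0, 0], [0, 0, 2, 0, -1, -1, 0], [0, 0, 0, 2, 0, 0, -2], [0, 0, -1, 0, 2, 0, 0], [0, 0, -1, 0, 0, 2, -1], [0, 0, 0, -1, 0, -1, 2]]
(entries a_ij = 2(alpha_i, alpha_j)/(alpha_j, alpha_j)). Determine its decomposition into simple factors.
The diagram associated to this matrix has two connected components: the simple roots {alpha_3, alpha_4, alpha_5, alpha_6, alpha_7} form a chain of 5 nodes with a double edge at one end; the terminal node there is the unique long simple root (C_5), and {alpha_1, alpha_2} form two nodes joined by a triple edge (G_2). A semisimple Lie algebra decomposes uniquely as the direct sum of simple ideals, one per connected component of its Dynkin diagram, so g ≅ C_5 ⊕ G_2 (dimension 55 + 14 = 69).

type C_5 + type G_2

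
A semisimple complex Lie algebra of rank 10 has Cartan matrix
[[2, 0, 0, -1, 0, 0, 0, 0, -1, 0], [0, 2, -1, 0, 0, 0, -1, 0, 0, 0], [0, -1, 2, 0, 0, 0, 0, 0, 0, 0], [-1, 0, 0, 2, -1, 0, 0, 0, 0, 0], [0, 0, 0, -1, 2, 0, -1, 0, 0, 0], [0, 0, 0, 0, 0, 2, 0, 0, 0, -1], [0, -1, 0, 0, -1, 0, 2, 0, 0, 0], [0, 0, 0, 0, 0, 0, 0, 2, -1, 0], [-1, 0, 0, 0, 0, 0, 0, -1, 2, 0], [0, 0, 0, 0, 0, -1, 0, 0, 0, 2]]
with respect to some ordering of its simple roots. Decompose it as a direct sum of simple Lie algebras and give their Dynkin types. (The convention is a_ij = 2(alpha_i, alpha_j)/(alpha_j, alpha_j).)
A_2 (sl(3)) ⊕ A_8 (sl(9))

The diagram associated to this matrix has two connected components: the simple roots {alpha_6, alpha_10} form a chain of 2 nodes with single edges (A_2), and {alpha_1, alpha_2, alpha_3, alpha_4, alpha_5, alpha_7, alpha_8, alpha_9} form a chain of 8 nodes with single edges (A_8). A semisimple Lie algebra decomposes uniquely as the direct sum of simple ideals, one per connected component of its Dynkin diagram, so g ≅ A_2 ⊕ A_8 (dimension 8 + 80 = 88).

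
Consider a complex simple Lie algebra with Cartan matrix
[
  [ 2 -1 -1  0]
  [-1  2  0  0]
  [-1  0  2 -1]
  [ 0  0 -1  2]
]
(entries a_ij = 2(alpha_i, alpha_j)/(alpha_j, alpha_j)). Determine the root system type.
The matrix has rank 4 with 2's on the diagonal. Reading the off-diagonal entries as Dynkin edges (a single edge where a_ij = a_ji = -1; a double or triple edge where a_ij * a_ji = 2 or 3), the diagram is a chain of 4 nodes with single edges (A_4). One simple-root ordering that puts it in standard form is (alpha_2, alpha_1, alpha_3, alpha_4). So the algebra is type A_4, i.e. sl(5).

A_4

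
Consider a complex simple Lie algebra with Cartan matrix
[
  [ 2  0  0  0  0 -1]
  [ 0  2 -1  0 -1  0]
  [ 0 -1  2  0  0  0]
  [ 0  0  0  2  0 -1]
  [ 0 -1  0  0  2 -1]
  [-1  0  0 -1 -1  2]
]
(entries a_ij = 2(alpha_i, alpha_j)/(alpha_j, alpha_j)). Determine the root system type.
The matrix has rank 6 with 2's on the diagonal. Reading the off-diagonal entries as Dynkin edges (a single edge where a_ij = a_ji = -1; a double or triple edge where a_ij * a_ji = 2 or 3), the diagram is a chain of 4 nodes with a fork of two nodes at one end (D_6). One simple-root ordering that puts it in standard form is (alpha_3, alpha_2, alpha_5, alpha_6, alpha_4, alpha_1). So the algebra is type D_6, i.e. so(12).

D_6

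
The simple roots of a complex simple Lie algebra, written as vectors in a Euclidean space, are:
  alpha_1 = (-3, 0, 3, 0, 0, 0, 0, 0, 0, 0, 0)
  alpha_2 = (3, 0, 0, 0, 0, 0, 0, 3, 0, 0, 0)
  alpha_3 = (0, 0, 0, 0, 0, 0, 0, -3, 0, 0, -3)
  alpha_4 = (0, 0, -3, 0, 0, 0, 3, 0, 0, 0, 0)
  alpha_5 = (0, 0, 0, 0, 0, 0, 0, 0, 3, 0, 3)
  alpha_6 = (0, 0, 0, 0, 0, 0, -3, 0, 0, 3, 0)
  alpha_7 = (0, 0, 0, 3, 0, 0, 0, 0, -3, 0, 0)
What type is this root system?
Compute the Cartan integers a_ij = 2(alpha_i, alpha_j)/(alpha_j, alpha_j); the resulting 7x7 Cartan matrix is
[[2, -1, 0, -1, 0, 0, 0], [-1, 2, -1, 0, 0, 0, 0], [0, -1, 2, 0, -1, 0, 0], [-1, 0, 0, 2, 0, -1, 0], [0, 0, -1, 0, 2, 0, -1], [0, 0, 0, -1, 0, 2, 0], [0, 0, 0, 0, -1, 0, 2]].
All simple roots have the same length, so the diagram is simply laced. The associated Dynkin diagram is a chain of 7 nodes with single edges (A_7), so the type is A_7 (the algebra sl(8)).

A7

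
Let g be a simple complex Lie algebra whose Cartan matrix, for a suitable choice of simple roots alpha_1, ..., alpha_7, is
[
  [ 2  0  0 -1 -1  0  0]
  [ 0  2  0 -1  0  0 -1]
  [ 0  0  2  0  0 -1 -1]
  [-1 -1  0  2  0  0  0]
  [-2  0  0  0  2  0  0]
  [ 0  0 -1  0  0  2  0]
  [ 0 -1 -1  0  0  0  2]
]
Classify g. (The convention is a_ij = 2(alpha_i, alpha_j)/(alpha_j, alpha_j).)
C7

The matrix has rank 7 with 2's on the diagonal. Reading the off-diagonal entries as Dynkin edges (a single edge where a_ij = a_ji = -1; a double or triple edge where a_ij * a_ji = 2 or 3), the diagram is a chain of 7 nodes with a double edge at one end; the terminal node there is the unique long simple root (C_7). One simple-root ordering that puts it in standard form is (alpha_6, alpha_3, alpha_7, alpha_2, alpha_4, alpha_1, alpha_5). So the algebra is type C_7, i.e. sp(14).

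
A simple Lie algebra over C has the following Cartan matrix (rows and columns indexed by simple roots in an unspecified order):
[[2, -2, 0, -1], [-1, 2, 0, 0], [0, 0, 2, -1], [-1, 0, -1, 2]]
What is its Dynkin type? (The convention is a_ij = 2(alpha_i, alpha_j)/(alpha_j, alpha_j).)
The matrix has rank 4 with 2's on the diagonal. Reading the off-diagonal entries as Dynkin edges (a single edge where a_ij = a_ji = -1; a double or triple edge where a_ij * a_ji = 2 or 3), the diagram is a chain of 4 nodes with a double edge at one end; the terminal node there is the unique short simple root (B_4). One simple-root ordering that puts it in standard form is (alpha_3, alpha_4, alpha_1, alpha_2). So the algebra is type B_4, i.e. so(9).

type B_4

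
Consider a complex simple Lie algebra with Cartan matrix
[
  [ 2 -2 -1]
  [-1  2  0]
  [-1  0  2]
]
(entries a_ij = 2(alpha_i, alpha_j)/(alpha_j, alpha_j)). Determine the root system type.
The matrix has rank 3 with 2's on the diagonal. Reading the off-diagonal entries as Dynkin edges (a single edge where a_ij = a_ji = -1; a double or triple edge where a_ij * a_ji = 2 or 3), the diagram is a chain of 3 nodes with a double edge at one end; the terminal node there is the unique short simple root (B_3). One simple-root ordering that puts it in standard form is (alpha_3, alpha_1, alpha_2). So the algebra is type B_3, i.e. so(7).

B3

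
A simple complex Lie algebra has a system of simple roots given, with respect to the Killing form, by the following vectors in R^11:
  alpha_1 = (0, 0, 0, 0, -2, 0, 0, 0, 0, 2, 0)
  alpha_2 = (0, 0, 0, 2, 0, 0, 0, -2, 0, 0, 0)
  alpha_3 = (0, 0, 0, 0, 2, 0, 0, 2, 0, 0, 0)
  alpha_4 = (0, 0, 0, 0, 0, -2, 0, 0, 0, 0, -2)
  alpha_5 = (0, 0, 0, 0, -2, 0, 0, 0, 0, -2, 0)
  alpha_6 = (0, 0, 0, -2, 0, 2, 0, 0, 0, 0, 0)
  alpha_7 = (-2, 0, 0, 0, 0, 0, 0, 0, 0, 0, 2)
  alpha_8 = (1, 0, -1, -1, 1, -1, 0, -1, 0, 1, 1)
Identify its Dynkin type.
type E_8

Compute the Cartan integers a_ij = 2(alpha_i, alpha_j)/(alpha_j, alpha_j); the resulting 8x8 Cartan matrix is
[[2, 0, -1, 0, 0, 0, 0, 0], [0, 2, -1, 0, 0, -1, 0, 0], [-1, -1, 2, 0, -1, 0, 0, 0], [0, 0, 0, 2, 0, -1, -1, 0], [0, 0, -1, 0, 2, 0, 0, -1], [0, -1, 0, -1, 0, 2, 0, 0], [0, 0, 0, -1, 0, 0, 2, 0], [0, 0, 0, 0, -1, 0, 0, 2]].
All simple roots have the same length, so the diagram is simply laced. The associated Dynkin diagram is a chain of 7 nodes with one extra node attached to the third node from one end (E_8), so the type is E_8.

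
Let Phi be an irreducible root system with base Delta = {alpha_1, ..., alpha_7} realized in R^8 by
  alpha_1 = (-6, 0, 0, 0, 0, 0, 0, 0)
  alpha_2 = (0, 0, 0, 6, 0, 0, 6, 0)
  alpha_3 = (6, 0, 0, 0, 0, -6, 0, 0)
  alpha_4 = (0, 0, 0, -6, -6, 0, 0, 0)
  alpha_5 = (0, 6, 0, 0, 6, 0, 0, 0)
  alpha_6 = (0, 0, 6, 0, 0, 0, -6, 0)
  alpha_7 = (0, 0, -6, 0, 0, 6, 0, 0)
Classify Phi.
type B_7

Compute the Cartan integers a_ij = 2(alpha_i, alpha_j)/(alpha_j, alpha_j); the resulting 7x7 Cartan matrix is
[[2, 0, -1, 0, 0, 0, 0], [0, 2, 0, -1, 0, -1, 0], [-2, 0, 2, 0, 0, 0, -1], [0, -1, 0, 2, -1, 0, 0], [0, 0, 0, -1, 2, 0, 0], [0, -1, 0, 0, 0, 2, -1], [0, 0, -1, 0, 0, -1, 2]].
The roots have two lengths (squared-length ratio 2:1); the short ones are alpha_{1}. The associated Dynkin diagram is a chain of 7 nodes with a double edge at one end; the terminal node there is the unique short simple root (B_7), so the type is B_7 (the algebra so(15)).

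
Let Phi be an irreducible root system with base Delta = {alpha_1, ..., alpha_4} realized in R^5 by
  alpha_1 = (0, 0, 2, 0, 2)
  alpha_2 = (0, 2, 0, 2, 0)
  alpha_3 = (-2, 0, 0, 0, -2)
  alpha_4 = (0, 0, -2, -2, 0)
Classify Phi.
Compute the Cartan integers a_ij = 2(alpha_i, alpha_j)/(alpha_j, alpha_j); the resulting 4x4 Cartan matrix is
[[2, 0, -1, -1], [0, 2, 0, -1], [-1, 0, 2, 0], [-1, -1, 0, 2]].
All simple roots have the same length, so the diagram is simply laced. The associated Dynkin diagram is a chain of 4 nodes with single edges (A_4), so the type is A_4 (the algebra sl(5)).

type A_4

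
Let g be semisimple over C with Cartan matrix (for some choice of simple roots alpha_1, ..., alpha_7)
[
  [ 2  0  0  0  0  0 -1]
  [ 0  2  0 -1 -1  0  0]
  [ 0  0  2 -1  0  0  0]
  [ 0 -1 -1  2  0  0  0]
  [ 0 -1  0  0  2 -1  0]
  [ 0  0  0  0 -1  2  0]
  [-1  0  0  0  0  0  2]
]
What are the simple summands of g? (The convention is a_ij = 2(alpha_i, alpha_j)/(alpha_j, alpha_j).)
The diagram associated to this matrix has two connected components: the simple roots {alpha_1, alpha_7} form a chain of 2 nodes with single edges (A_2), and {alpha_2, alpha_3, alpha_4, alpha_5, alpha_6} form a chain of 5 nodes with single edges (A_5). A semisimple Lie algebra decomposes uniquely as the direct sum of simple ideals, one per connected component of its Dynkin diagram, so g ≅ A_2 ⊕ A_5 (dimension 8 + 35 = 43).

A2 ⊕ A5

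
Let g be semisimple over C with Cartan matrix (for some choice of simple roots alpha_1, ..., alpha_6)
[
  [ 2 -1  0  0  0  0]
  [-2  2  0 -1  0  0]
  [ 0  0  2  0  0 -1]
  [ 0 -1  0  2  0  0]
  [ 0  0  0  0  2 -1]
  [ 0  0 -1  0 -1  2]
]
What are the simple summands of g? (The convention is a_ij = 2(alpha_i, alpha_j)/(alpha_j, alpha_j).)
type A_3 + type B_3

The diagram associated to this matrix has two connected components: the simple roots {alpha_3, alpha_5, alpha_6} form a chain of 3 nodes with single edges (A_3), and {alpha_1, alpha_2, alpha_4} form a chain of 3 nodes with a double edge at one end; the terminal node there is the unique short simple root (B_3). A semisimple Lie algebra decomposes uniquely as the direct sum of simple ideals, one per connected component of its Dynkin diagram, so g ≅ A_3 ⊕ B_3 (dimension 15 + 21 = 36).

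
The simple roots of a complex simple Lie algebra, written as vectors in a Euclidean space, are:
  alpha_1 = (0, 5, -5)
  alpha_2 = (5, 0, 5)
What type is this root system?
Compute the Cartan integers a_ij = 2(alpha_i, alpha_j)/(alpha_j, alpha_j); the resulting 2x2 Cartan matrix is
[[2, -1], [-1, 2]].
All simple roots have the same length, so the diagram is simply laced. The associated Dynkin diagram is a chain of 2 nodes with single edges (A_2), so the type is A_2 (the algebra sl(3)).

A2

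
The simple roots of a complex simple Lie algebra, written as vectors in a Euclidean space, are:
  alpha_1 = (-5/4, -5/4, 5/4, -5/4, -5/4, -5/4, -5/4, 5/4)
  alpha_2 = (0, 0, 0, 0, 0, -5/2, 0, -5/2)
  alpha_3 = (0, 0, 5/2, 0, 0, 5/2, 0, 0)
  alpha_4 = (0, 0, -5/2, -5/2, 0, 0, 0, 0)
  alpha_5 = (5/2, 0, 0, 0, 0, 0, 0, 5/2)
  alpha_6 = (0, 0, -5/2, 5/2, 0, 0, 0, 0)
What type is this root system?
E6

Compute the Cartan integers a_ij = 2(alpha_i, alpha_j)/(alpha_j, alpha_j); the resulting 6x6 Cartan matrix is
[[2, 0, 0, 0, 0, -1], [0, 2, -1, 0, -1, 0], [0, -1, 2, -1, 0, -1], [0, 0, -1, 2, 0, 0], [0, -1, 0, 0, 2, 0], [-1, 0, -1, 0, 0, 2]].
All simple roots have the same length, so the diagram is simply laced. The associated Dynkin diagram is a chain of 5 nodes with one extra node attached to the third node from one end (E_6), so the type is E_6.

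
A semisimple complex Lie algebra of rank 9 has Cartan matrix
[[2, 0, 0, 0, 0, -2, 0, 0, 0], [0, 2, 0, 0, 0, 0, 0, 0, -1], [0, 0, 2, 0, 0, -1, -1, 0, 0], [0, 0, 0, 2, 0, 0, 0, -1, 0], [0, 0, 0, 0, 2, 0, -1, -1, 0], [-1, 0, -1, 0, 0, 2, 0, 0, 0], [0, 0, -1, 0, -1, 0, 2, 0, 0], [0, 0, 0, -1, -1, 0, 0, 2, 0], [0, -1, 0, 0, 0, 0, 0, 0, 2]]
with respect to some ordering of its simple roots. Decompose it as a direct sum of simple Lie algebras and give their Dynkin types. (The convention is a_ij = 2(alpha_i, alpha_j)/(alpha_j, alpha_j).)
The diagram associated to this matrix has two connected components: the simple roots {alpha_2, alpha_9} form a chain of 2 nodes with single edges (A_2), and {alpha_1, alpha_3, alpha_4, alpha_5, alpha_6, alpha_7, alpha_8} form a chain of 7 nodes with a double edge at one end; the terminal node there is the unique long simple root (C_7). A semisimple Lie algebra decomposes uniquely as the direct sum of simple ideals, one per connected component of its Dynkin diagram, so g ≅ A_2 ⊕ C_7 (dimension 8 + 105 = 113).

type A_2 + type C_7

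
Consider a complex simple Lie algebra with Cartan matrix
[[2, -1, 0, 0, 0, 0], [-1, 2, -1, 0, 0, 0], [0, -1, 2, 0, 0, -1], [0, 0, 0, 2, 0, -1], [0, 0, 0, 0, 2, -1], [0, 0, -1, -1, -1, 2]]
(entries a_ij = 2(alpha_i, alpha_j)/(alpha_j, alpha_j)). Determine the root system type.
The matrix has rank 6 with 2's on the diagonal. Reading the off-diagonal entries as Dynkin edges (a single edge where a_ij = a_ji = -1; a double or triple edge where a_ij * a_ji = 2 or 3), the diagram is a chain of 4 nodes with a fork of two nodes at one end (D_6). One simple-root ordering that puts it in standard form is (alpha_1, alpha_2, alpha_3, alpha_6, alpha_5, alpha_4). So the algebra is type D_6, i.e. so(12).

type D_6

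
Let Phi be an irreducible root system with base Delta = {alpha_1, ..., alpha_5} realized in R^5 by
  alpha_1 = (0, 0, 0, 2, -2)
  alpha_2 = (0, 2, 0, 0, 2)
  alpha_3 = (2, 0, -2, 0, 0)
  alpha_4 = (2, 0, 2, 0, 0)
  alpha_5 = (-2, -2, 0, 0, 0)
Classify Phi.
Compute the Cartan integers a_ij = 2(alpha_i, alpha_j)/(alpha_j, alpha_j); the resulting 5x5 Cartan matrix is
[[2, -1, 0, 0, 0], [-1, 2, 0, 0, -1], [0, 0, 2, 0, -1], [0, 0, 0, 2, -1], [0, -1, -1, -1, 2]].
All simple roots have the same length, so the diagram is simply laced. The associated Dynkin diagram is a chain of 3 nodes with a fork of two nodes at one end (D_5), so the type is D_5 (the algebra so(10)).

type D_5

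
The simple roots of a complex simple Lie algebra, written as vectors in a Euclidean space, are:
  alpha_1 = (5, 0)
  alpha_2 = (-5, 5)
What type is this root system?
type B_2

Compute the Cartan integers a_ij = 2(alpha_i, alpha_j)/(alpha_j, alpha_j); the resulting 2x2 Cartan matrix is
[[2, -1], [-2, 2]].
The roots have two lengths (squared-length ratio 2:1); the short ones are alpha_{1}. The associated Dynkin diagram is a chain of 2 nodes with a double edge at one end; the terminal node there is the unique short simple root (B_2), so the type is B_2 (the algebra so(5)).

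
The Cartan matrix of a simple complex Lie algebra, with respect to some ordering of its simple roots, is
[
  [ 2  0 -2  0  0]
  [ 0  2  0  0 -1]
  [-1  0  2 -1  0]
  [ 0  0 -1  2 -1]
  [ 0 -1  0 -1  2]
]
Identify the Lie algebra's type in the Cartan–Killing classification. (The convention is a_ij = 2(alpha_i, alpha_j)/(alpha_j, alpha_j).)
C5

The matrix has rank 5 with 2's on the diagonal. Reading the off-diagonal entries as Dynkin edges (a single edge where a_ij = a_ji = -1; a double or triple edge where a_ij * a_ji = 2 or 3), the diagram is a chain of 5 nodes with a double edge at one end; the terminal node there is the unique long simple root (C_5). One simple-root ordering that puts it in standard form is (alpha_2, alpha_5, alpha_4, alpha_3, alpha_1). So the algebra is type C_5, i.e. sp(10).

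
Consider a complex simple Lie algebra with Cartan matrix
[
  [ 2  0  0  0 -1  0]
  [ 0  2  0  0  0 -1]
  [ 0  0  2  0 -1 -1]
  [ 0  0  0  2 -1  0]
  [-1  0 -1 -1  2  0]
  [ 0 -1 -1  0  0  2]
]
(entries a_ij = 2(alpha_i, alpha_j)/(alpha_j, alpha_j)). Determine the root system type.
The matrix has rank 6 with 2's on the diagonal. Reading the off-diagonal entries as Dynkin edges (a single edge where a_ij = a_ji = -1; a double or triple edge where a_ij * a_ji = 2 or 3), the diagram is a chain of 4 nodes with a fork of two nodes at one end (D_6). One simple-root ordering that puts it in standard form is (alpha_2, alpha_6, alpha_3, alpha_5, alpha_1, alpha_4). So the algebra is type D_6, i.e. so(12).

D_6 (so(12))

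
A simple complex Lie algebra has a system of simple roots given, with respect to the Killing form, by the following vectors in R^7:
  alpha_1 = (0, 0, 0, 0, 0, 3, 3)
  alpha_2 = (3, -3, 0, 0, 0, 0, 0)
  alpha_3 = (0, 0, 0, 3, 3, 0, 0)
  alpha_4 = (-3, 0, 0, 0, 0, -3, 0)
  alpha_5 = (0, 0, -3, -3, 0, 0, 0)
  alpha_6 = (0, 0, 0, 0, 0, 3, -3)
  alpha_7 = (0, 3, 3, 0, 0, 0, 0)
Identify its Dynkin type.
D_7 (so(14))

Compute the Cartan integers a_ij = 2(alpha_i, alpha_j)/(alpha_j, alpha_j); the resulting 7x7 Cartan matrix is
[[2, 0, 0, -1, 0, 0, 0], [0, 2, 0, -1, 0, 0, -1], [0, 0, 2, 0, -1, 0, 0], [-1, -1, 0, 2, 0, -1, 0], [0, 0, -1, 0, 2, 0, -1], [0, 0, 0, -1, 0, 2, 0], [0, -1, 0, 0, -1, 0, 2]].
All simple roots have the same length, so the diagram is simply laced. The associated Dynkin diagram is a chain of 5 nodes with a fork of two nodes at one end (D_7), so the type is D_7 (the algebra so(14)).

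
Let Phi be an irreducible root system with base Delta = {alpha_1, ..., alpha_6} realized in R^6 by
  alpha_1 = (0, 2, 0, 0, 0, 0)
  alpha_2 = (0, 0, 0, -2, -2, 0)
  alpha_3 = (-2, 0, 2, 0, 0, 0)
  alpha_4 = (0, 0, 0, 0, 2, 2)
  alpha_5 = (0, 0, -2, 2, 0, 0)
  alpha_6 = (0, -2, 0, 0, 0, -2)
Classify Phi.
B_6

Compute the Cartan integers a_ij = 2(alpha_i, alpha_j)/(alpha_j, alpha_j); the resulting 6x6 Cartan matrix is
[[2, 0, 0, 0, 0, -1], [0, 2, 0, -1, -1, 0], [0, 0, 2, 0, -1, 0], [0, -1, 0, 2, 0, -1], [0, -1, -1, 0, 2, 0], [-2, 0, 0, -1, 0, 2]].
The roots have two lengths (squared-length ratio 2:1); the short ones are alpha_{1}. The associated Dynkin diagram is a chain of 6 nodes with a double edge at one end; the terminal node there is the unique short simple root (B_6), so the type is B_6 (the algebra so(13)).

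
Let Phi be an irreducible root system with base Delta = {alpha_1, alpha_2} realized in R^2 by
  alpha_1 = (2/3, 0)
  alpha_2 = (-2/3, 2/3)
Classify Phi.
Compute the Cartan integers a_ij = 2(alpha_i, alpha_j)/(alpha_j, alpha_j); the resulting 2x2 Cartan matrix is
[[2, -1], [-2, 2]].
The roots have two lengths (squared-length ratio 2:1); the short ones are alpha_{1}. The associated Dynkin diagram is a chain of 2 nodes with a double edge at one end; the terminal node there is the unique short simple root (B_2), so the type is B_2 (the algebra so(5)).

B_2 (so(5))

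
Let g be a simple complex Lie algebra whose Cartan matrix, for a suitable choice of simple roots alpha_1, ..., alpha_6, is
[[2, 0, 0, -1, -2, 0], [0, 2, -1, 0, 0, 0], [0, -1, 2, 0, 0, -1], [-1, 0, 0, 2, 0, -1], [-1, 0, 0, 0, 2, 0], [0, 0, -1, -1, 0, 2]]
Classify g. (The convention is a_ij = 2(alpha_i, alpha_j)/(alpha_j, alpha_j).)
The matrix has rank 6 with 2's on the diagonal. Reading the off-diagonal entries as Dynkin edges (a single edge where a_ij = a_ji = -1; a double or triple edge where a_ij * a_ji = 2 or 3), the diagram is a chain of 6 nodes with a double edge at one end; the terminal node there is the unique short simple root (B_6). One simple-root ordering that puts it in standard form is (alpha_2, alpha_3, alpha_6, alpha_4, alpha_1, alpha_5). So the algebra is type B_6, i.e. so(13).

B_6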